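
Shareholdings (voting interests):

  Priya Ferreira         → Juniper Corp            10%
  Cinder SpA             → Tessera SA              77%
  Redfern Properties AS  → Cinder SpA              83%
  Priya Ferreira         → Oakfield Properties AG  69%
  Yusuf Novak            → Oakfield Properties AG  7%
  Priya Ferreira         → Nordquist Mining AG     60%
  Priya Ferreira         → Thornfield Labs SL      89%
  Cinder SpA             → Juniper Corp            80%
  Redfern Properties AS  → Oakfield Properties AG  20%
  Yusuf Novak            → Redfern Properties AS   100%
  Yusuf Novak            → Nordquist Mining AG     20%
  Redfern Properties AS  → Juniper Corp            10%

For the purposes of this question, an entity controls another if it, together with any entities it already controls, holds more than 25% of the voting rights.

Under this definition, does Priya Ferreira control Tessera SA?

Priya holds 60% of Nordquist, so Priya controls Nordquist.
Priya holds 89% of Thornfield, so Priya controls Thornfield.
Priya holds 69% of Oakfield, so Priya controls Oakfield.
Neither Priya nor any entity Priya controls holds any voting interest in Tessera.
So Priya does not control Tessera.

No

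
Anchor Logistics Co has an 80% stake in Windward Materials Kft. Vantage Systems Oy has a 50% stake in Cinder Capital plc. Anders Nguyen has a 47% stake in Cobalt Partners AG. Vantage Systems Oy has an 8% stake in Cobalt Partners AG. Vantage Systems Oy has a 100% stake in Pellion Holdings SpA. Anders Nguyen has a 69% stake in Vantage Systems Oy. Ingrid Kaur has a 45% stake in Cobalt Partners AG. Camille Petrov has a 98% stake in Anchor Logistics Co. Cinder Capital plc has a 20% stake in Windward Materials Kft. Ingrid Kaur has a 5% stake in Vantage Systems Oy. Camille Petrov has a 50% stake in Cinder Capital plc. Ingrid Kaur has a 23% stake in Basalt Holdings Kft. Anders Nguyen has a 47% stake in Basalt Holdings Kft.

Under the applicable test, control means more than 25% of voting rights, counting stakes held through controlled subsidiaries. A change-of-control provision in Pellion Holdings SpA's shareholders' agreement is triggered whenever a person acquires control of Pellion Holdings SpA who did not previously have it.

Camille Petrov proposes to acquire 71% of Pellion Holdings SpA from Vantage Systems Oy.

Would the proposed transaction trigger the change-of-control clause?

Yes

The purchase adds only to Camille's holdings (Vantage's stake shrinks), so Camille is the only person who could newly come to control Pellion.
Camille holds 98% of Anchor, so Camille controls Anchor.
Camille holds 50% of Cinder, so Camille controls Cinder.
Cinder and Anchor together hold 20% + 80% = 100% of Windward, so Camille controls Windward.
Neither Camille nor any entity Camille controls holds any voting interest in Pellion.
So before the transaction, Camille does not control Pellion.
After the purchase, Camille holds 71% of Pellion directly, and Vantage's stake falls to 29%.
Camille holds 71% of Pellion, so Camille controls Pellion.
Camille did not control Pellion before and does after, so the clause is triggered.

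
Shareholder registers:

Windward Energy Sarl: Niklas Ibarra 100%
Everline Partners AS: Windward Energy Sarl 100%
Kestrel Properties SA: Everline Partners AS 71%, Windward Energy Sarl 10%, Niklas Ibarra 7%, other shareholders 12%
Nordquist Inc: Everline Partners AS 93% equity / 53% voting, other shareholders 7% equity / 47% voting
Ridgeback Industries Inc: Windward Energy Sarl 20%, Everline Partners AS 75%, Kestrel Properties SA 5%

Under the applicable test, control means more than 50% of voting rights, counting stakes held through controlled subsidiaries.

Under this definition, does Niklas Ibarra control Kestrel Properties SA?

Niklas holds 100% of Windward, so Niklas controls Windward.
Windward holds 100% of Everline, so Niklas controls Everline.
Everline and Windward and Niklas together hold 71% + 10% + 7% = 88% of Kestrel, so Niklas controls Kestrel.

Yes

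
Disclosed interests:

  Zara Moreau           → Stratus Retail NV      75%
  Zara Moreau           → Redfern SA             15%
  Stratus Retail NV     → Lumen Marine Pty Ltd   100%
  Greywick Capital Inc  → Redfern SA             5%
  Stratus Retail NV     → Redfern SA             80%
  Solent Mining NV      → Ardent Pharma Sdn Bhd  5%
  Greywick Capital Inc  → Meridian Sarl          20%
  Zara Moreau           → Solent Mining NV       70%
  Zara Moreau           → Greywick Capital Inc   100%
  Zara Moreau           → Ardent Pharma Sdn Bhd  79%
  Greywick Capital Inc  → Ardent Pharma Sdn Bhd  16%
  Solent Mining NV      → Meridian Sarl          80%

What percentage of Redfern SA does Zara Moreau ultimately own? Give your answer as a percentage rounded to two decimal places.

Zara reaches Redfern along 3 paths.
Direct stake: 15% = 15%.
Via Greywick: 100% × 5% = 5%.
Via Stratus: 75% × 80% = 60%.
Total: 15% + 5% + 60% = 80%.
Rounded: 80.00%.

80.00%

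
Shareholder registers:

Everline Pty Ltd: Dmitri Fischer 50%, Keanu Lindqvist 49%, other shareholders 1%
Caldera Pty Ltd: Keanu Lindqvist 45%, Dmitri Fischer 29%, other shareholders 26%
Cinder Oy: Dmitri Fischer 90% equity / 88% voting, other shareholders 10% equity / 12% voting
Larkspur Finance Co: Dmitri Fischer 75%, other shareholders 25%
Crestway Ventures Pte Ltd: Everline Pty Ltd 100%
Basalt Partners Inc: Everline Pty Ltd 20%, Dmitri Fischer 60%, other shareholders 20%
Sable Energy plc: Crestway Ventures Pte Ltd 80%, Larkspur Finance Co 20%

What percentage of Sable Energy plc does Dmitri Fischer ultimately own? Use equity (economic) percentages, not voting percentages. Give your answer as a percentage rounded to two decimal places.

Dmitri reaches Sable along 2 paths.
Via Everline → Crestway: 50% × 100% × 80% = 40%.
Via Larkspur: 75% × 20% = 15%.
Total: 40% + 15% = 55%.
Rounded: 55.00%.

55.00%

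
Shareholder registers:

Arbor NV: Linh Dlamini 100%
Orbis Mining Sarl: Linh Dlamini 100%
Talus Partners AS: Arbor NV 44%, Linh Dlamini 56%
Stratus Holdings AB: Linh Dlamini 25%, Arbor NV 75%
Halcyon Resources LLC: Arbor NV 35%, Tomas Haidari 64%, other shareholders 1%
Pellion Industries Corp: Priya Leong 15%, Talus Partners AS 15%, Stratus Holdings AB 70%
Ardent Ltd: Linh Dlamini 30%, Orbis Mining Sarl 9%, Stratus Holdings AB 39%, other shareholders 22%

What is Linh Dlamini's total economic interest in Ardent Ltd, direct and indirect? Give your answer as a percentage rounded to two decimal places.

Linh reaches Ardent along 4 paths.
Direct stake: 30% = 30%.
Via Orbis: 100% × 9% = 9%.
Via Stratus: 25% × 39% = 9.75%.
Via Arbor → Stratus: 100% × 75% × 39% = 29.25%.
Total: 30% + 9% + 9.75% + 29.25% = 78%.
Rounded: 78.00%.

78.00%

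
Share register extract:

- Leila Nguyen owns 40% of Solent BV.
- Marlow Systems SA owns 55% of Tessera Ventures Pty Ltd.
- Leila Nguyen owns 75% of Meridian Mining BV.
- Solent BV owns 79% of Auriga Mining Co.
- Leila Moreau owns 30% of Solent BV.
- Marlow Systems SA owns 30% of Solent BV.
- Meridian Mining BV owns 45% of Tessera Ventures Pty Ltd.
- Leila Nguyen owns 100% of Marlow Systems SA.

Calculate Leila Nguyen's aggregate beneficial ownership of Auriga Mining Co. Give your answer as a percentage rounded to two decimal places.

Leila Nguyen reaches Auriga along 2 paths.
Via Marlow → Solent: 100% × 30% × 79% = 23.7%.
Via Solent: 40% × 79% = 31.6%.
Total: 23.7% + 31.6% = 55.3%.
Rounded: 55.30%.

55.30%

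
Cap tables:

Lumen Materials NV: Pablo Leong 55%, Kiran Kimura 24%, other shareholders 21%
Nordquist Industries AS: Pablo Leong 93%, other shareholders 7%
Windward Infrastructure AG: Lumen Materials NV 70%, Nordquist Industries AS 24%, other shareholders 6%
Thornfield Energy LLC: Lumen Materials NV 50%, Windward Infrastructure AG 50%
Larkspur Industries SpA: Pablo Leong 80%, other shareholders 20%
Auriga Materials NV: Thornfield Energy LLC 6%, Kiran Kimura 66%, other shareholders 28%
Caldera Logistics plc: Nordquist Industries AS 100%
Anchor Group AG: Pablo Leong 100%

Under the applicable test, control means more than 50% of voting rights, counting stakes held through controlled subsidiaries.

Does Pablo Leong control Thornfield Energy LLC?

Yes

Pablo holds 55% of Lumen, so Pablo controls Lumen.
Pablo holds 93% of Nordquist, so Pablo controls Nordquist.
Lumen and Nordquist together hold 70% + 24% = 94% of Windward, so Pablo controls Windward.
Lumen and Windward together hold 50% + 50% = 100% of Thornfield, so Pablo controls Thornfield.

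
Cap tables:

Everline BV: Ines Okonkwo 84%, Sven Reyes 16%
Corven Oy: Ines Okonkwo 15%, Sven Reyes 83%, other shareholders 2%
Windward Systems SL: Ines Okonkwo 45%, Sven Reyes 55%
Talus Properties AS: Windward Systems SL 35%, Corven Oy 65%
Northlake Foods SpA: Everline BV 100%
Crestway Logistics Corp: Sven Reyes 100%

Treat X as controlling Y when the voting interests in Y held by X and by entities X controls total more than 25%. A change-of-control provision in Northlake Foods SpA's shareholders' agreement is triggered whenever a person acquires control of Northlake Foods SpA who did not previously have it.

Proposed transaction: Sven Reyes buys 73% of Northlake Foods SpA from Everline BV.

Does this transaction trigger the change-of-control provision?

Yes

The purchase adds only to Sven's holdings (Everline's stake shrinks), so Sven is the only person who could newly come to control Northlake.
Sven holds 83% of Corven, so Sven controls Corven.
Sven holds 55% of Windward, so Sven controls Windward.
Windward and Corven together hold 35% + 65% = 100% of Talus, so Sven controls Talus.
Sven holds 100% of Crestway, so Sven controls Crestway.
Neither Sven nor any entity Sven controls holds any voting interest in Northlake.
So before the transaction, Sven does not control Northlake.
After the purchase, Sven holds 73% of Northlake directly, and Everline's stake falls to 27%.
Sven holds 73% of Northlake, so Sven controls Northlake.
Sven did not control Northlake before and does after, so the clause is triggered.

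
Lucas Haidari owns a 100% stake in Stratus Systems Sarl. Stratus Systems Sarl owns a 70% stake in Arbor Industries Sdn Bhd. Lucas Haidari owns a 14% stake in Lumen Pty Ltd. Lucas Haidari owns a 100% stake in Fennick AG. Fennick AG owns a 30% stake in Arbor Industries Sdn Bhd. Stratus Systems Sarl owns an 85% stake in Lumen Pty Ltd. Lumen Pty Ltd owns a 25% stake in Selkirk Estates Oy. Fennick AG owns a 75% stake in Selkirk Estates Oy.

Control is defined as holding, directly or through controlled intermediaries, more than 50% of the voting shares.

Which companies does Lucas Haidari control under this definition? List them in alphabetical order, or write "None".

Lucas holds 100% of Stratus, so Lucas controls Stratus.
Lucas holds 100% of Fennick, so Lucas controls Fennick.
Lucas and Stratus together hold 14% + 85% = 99% of Lumen, so Lucas controls Lumen.
Lumen and Fennick together hold 25% + 75% = 100% of Selkirk, so Lucas controls Selkirk.
Fennick and Stratus together hold 30% + 70% = 100% of Arbor, so Lucas controls Arbor.

Arbor Industries Sdn Bhd, Fennick AG, Lumen Pty Ltd, Selkirk Estates Oy, Stratus Systems Sarl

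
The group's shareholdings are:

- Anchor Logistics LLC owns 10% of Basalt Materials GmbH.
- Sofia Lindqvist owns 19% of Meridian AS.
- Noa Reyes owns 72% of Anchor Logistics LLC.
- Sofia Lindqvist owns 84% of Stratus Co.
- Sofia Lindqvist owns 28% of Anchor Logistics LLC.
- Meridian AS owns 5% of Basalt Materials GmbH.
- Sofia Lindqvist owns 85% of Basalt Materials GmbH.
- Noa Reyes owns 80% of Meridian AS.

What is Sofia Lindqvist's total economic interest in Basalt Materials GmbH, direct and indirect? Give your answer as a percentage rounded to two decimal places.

Sofia reaches Basalt along 3 paths.
Direct stake: 85% = 85%.
Via Meridian: 19% × 5% = 0.95%.
Via Anchor: 28% × 10% = 2.8%.
Total: 85% + 0.95% + 2.8% = 88.75%.

88.75%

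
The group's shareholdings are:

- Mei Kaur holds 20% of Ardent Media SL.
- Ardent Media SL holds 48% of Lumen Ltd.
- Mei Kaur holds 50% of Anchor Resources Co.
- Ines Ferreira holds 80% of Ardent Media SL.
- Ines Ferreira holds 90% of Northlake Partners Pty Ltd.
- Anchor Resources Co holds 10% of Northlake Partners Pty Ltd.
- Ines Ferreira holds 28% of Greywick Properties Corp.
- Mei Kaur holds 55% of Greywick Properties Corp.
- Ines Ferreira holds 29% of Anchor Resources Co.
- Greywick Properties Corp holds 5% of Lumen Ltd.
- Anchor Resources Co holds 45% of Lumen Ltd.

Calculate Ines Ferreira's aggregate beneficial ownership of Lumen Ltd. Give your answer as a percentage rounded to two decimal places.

Ines reaches Lumen along 3 paths.
Via Anchor: 29% × 45% = 13.05%.
Via Ardent: 80% × 48% = 38.4%.
Via Greywick: 28% × 5% = 1.4%.
Total: 13.05% + 38.4% + 1.4% = 52.85%.

52.85%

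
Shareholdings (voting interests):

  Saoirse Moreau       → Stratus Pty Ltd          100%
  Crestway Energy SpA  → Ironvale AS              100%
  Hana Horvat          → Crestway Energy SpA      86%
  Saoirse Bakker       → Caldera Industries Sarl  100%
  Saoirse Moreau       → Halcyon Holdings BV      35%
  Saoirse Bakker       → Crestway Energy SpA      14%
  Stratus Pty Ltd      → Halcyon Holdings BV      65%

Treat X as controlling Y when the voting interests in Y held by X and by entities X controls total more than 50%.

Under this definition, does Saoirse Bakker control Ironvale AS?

No

Saoirse Bakker holds 100% of Caldera, so Saoirse Bakker controls Caldera.
Neither Saoirse Bakker nor any entity Saoirse Bakker controls holds any voting interest in Ironvale.
So Saoirse Bakker does not control Ironvale.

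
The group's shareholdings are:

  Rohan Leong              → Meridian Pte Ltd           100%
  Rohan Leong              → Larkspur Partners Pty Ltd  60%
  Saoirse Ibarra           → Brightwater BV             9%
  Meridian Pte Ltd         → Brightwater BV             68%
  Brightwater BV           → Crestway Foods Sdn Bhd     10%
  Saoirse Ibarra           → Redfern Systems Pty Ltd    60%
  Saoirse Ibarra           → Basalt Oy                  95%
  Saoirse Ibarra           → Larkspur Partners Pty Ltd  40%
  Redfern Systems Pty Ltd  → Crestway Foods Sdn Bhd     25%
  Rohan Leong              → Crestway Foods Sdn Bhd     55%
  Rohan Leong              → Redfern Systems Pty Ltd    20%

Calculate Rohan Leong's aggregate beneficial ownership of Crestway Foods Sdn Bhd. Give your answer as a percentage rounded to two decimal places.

66.80%

Rohan reaches Crestway along 3 paths.
Via Redfern: 20% × 25% = 5%.
Direct stake: 55% = 55%.
Via Meridian → Brightwater: 100% × 68% × 10% = 6.8%.
Total: 5% + 55% + 6.8% = 66.8%.
Rounded: 66.80%.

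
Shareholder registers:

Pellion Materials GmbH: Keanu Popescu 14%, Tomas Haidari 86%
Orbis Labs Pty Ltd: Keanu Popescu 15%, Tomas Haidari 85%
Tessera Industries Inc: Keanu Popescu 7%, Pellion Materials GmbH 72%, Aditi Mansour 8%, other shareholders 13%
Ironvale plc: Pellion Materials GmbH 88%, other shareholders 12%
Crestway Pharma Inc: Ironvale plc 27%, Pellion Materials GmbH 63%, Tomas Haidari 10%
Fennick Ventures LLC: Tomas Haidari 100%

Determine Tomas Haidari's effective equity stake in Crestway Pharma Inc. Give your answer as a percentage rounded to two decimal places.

Tomas reaches Crestway along 3 paths.
Via Pellion → Ironvale: 86% × 88% × 27% = 20.4336%.
Via Pellion: 86% × 63% = 54.18%.
Direct stake: 10% = 10%.
Total: 20.4336% + 54.18% + 10% = 84.6136%.
Rounded: 84.61%.

84.61%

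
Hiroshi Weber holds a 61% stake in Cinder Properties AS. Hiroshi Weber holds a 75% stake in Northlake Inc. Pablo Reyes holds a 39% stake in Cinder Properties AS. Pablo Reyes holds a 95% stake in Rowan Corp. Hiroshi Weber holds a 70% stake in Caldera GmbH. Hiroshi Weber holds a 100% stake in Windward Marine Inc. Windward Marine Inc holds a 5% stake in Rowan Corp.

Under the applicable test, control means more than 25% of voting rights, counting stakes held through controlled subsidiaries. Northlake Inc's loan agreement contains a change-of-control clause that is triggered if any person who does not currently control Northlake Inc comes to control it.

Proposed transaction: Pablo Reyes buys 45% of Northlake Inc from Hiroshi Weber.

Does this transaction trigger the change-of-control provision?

Yes

The purchase adds only to Pablo's holdings (Hiroshi's stake shrinks), so Pablo is the only person who could newly come to control Northlake.
Pablo holds 39% of Cinder, so Pablo controls Cinder.
Pablo holds 95% of Rowan, so Pablo controls Rowan.
Neither Pablo nor any entity Pablo controls holds any voting interest in Northlake.
So before the transaction, Pablo does not control Northlake.
After the purchase, Pablo holds 45% of Northlake directly, and Hiroshi's stake falls to 30%.
Pablo holds 45% of Northlake, so Pablo controls Northlake.
Pablo did not control Northlake before and does after, so the clause is triggered.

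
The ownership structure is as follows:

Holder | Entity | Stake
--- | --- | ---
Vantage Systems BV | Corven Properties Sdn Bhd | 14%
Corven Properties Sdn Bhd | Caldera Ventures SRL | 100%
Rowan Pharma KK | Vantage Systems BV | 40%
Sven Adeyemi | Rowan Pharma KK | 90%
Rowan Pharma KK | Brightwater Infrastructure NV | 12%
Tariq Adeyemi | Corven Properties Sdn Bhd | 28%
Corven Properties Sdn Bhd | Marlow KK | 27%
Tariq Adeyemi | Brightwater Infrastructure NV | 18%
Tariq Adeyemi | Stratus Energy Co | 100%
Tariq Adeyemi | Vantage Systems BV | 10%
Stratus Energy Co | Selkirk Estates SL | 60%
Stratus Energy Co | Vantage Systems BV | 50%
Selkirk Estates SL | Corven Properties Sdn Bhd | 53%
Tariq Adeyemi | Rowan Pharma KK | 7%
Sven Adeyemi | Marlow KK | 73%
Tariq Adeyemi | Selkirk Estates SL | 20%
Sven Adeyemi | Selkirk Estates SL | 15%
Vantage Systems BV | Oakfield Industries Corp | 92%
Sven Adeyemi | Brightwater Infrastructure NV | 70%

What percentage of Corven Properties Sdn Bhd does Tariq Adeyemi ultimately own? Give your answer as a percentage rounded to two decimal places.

Tariq reaches Corven along 6 paths.
Direct stake: 28% = 28%.
Via Selkirk: 20% × 53% = 10.6%.
Via Stratus → Selkirk: 100% × 60% × 53% = 31.8%.
Via Stratus → Vantage: 100% × 50% × 14% = 7%.
Via Vantage: 10% × 14% = 1.4%.
Via Rowan → Vantage: 7% × 40% × 14% = 0.392%.
Total: 28% + 10.6% + 31.8% + 7% + 1.4% + 0.392% = 79.192%.
Rounded: 79.19%.

79.19%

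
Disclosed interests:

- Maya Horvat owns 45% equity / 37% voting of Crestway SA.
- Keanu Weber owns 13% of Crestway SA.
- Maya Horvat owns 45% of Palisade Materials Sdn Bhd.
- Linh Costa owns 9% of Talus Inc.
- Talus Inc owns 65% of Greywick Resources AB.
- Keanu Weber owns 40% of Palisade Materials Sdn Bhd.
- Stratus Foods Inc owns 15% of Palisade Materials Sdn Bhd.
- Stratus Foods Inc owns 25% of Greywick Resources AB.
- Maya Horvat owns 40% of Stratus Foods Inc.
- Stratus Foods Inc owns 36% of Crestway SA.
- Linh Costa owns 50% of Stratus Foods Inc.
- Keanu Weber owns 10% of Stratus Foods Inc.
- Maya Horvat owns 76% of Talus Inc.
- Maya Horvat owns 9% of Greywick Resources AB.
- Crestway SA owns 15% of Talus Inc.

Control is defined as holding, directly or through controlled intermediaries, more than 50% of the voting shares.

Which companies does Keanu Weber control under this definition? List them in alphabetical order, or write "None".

None

Keanu's largest direct stake is 40% in Palisade, which does not meet the threshold.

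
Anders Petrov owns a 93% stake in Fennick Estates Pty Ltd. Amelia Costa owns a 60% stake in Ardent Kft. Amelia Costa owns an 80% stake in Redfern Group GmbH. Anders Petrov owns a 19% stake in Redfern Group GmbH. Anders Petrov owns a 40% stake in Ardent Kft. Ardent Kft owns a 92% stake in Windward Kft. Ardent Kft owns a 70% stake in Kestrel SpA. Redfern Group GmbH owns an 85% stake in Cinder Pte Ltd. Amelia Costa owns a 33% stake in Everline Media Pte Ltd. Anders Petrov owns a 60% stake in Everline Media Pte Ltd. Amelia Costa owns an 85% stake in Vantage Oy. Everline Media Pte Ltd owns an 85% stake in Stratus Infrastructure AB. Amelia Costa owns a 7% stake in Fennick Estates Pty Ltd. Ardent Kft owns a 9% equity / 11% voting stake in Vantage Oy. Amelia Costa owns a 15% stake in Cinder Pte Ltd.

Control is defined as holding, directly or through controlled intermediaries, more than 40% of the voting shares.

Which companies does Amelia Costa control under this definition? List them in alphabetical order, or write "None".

Ardent Kft, Cinder Pte Ltd, Kestrel SpA, Redfern Group GmbH, Vantage Oy, Windward Kft

Amelia holds 80% of Redfern, so Amelia controls Redfern.
Amelia holds 60% of Ardent, so Amelia controls Ardent.
Ardent holds 92% of Windward, so Amelia controls Windward.
Amelia and Ardent together hold 85% + 11% = 96% of Vantage, so Amelia controls Vantage.
Redfern and Amelia together hold 85% + 15% = 100% of Cinder, so Amelia controls Cinder.
Ardent holds 70% of Kestrel, so Amelia controls Kestrel.
No other company's threshold is met.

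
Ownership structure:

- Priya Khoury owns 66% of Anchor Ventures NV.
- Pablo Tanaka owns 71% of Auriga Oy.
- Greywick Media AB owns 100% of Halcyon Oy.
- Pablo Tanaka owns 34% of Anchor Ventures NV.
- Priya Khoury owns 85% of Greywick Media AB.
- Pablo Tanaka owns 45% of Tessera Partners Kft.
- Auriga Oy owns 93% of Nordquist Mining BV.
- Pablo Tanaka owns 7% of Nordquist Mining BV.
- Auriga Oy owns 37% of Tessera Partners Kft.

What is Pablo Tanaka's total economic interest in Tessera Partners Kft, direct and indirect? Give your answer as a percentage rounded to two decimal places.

71.27%

Pablo reaches Tessera along 2 paths.
Via Auriga: 71% × 37% = 26.27%.
Direct stake: 45% = 45%.
Total: 26.27% + 45% = 71.27%.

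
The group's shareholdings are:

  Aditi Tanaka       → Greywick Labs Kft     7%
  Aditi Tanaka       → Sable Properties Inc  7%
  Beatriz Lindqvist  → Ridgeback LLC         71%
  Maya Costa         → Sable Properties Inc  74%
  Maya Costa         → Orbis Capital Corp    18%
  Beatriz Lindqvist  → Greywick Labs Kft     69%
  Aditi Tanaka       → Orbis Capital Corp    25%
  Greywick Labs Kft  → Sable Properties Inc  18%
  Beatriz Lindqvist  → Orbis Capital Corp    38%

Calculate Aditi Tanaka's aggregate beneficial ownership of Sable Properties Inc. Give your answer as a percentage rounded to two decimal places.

8.26%

Aditi reaches Sable along 2 paths.
Direct stake: 7% = 7%.
Via Greywick: 7% × 18% = 1.26%.
Total: 7% + 1.26% = 8.26%.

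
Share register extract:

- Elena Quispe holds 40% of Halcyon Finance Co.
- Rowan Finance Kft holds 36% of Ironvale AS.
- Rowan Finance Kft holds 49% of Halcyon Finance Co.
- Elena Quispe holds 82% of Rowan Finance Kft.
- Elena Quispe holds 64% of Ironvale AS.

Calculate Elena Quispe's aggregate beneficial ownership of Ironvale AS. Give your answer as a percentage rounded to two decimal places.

Elena reaches Ironvale along 2 paths.
Via Rowan: 82% × 36% = 29.52%.
Direct stake: 64% = 64%.
Total: 29.52% + 64% = 93.52%.

93.52%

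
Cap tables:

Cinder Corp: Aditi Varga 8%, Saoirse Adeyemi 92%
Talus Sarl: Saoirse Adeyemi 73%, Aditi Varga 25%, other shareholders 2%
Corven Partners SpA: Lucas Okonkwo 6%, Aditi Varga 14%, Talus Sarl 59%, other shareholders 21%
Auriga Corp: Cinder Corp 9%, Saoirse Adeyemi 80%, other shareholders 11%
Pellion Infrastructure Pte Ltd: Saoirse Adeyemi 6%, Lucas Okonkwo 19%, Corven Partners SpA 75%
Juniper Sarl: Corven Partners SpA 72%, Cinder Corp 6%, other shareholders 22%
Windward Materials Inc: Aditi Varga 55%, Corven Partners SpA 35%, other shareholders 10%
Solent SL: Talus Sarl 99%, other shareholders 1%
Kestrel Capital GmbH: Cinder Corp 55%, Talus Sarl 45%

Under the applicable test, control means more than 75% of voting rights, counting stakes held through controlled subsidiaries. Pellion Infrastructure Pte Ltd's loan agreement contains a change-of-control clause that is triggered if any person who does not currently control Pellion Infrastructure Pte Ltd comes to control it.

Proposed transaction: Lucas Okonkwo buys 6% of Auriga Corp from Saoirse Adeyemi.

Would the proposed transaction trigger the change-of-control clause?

No

The purchase adds only to Lucas's holdings (Saoirse's stake shrinks), so Lucas is the only person who could newly come to control Pellion.
Lucas's largest direct stake is 19% in Pellion, which does not meet the threshold, so Lucas controls no company.
In Pellion, Lucas's side holds only 19%, not > 75%.
So before the transaction, Lucas does not control Pellion.
After the purchase, Lucas holds 6% of Auriga directly, and Saoirse's stake falls to 74%.
Lucas's side now holds 6% of Auriga, not > 75%, so Lucas still does not control Auriga.
After the transaction, Lucas's side holds 19% of Pellion, not > 75%, so Lucas still does not control Pellion.
No new person acquires control, so the clause is not triggered.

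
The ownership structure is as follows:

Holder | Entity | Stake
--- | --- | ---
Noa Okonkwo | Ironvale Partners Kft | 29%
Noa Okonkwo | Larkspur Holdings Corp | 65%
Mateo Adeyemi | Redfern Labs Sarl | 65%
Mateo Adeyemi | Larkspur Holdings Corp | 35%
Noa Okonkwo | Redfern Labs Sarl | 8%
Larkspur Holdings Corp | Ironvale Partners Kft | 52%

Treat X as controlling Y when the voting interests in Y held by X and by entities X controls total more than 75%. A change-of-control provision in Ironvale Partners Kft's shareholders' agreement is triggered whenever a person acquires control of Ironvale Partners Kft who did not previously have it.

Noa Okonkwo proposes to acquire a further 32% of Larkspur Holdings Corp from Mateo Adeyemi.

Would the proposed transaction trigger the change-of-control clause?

The purchase adds only to Noa's holdings (Mateo's stake shrinks), so Noa is the only person who could newly come to control Ironvale.
Noa's largest direct stake is 65% in Larkspur, which does not meet the threshold, so Noa controls no company.
In Ironvale, Noa's side holds only 29%, not > 75%.
So before the transaction, Noa does not control Ironvale.
After the purchase, Noa's direct stake in Larkspur rises to 65% + 32% = 97%, and Mateo's stake falls to 3%.
Noa holds 97% of Larkspur, so Noa controls Larkspur.
Noa and Larkspur together hold 29% + 52% = 81% of Ironvale, so Noa controls Ironvale.
Noa did not control Ironvale before and does after, so the clause is triggered.

Yes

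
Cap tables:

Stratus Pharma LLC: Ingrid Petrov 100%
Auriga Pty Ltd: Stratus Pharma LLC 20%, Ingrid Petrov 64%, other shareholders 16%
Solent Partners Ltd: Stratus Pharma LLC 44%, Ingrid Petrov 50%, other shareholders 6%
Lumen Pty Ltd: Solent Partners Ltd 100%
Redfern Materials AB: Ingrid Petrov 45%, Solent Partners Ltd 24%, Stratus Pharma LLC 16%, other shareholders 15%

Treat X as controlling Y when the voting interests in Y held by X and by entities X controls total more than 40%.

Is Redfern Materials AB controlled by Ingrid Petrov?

Ingrid holds 100% of Stratus, so Ingrid controls Stratus.
Stratus and Ingrid together hold 44% + 50% = 94% of Solent, so Ingrid controls Solent.
Ingrid and Solent and Stratus together hold 45% + 24% + 16% = 85% of Redfern, so Ingrid controls Redfern.

Yes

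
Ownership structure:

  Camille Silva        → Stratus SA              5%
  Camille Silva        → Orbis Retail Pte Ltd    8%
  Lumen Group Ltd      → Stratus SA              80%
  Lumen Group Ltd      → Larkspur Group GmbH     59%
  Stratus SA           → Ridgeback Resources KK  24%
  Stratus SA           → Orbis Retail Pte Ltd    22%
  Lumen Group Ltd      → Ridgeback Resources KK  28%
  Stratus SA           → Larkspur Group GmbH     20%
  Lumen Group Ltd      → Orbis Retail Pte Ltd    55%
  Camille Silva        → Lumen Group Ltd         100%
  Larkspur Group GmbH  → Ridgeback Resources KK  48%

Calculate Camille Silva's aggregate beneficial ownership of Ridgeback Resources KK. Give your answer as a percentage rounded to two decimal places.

Camille reaches Ridgeback along 6 paths.
Via Lumen → Stratus: 100% × 80% × 24% = 19.2%.
Via Stratus: 5% × 24% = 1.2%.
Via Lumen → Larkspur: 100% × 59% × 48% = 28.32%.
Via Lumen → Stratus → Larkspur: 100% × 80% × 20% × 48% = 7.68%.
Via Stratus → Larkspur: 5% × 20% × 48% = 0.48%.
Via Lumen: 100% × 28% = 28%.
Total: 19.2% + 1.2% + 28.32% + 7.68% + 0.48% + 28% = 84.88%.

84.88%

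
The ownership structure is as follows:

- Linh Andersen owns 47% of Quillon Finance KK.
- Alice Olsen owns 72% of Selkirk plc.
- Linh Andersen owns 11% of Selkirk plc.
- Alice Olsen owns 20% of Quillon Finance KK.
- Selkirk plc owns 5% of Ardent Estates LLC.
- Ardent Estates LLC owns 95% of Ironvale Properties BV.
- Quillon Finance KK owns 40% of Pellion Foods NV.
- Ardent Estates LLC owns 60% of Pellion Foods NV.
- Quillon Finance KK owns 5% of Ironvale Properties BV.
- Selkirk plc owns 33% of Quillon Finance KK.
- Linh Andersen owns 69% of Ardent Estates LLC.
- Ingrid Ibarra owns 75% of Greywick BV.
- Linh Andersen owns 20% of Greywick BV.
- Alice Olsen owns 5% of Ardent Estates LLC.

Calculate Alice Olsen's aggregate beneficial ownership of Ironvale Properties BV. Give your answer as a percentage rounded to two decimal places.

Alice reaches Ironvale along 4 paths.
Via Quillon: 20% × 5% = 1%.
Via Selkirk → Quillon: 72% × 33% × 5% = 1.188%.
Via Selkirk → Ardent: 72% × 5% × 95% = 3.42%.
Via Ardent: 5% × 95% = 4.75%.
Total: 1% + 1.188% + 3.42% + 4.75% = 10.358%.
Rounded: 10.36%.

10.36%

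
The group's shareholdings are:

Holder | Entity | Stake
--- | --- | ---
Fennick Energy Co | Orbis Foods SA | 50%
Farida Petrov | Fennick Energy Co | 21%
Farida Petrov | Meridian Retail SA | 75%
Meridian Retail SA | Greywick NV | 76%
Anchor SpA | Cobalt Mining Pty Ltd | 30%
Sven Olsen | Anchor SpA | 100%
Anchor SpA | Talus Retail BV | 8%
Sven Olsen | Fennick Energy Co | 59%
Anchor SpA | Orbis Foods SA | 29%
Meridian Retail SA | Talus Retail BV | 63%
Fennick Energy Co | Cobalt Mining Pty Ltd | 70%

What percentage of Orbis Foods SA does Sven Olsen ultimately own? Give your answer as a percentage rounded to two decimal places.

Sven reaches Orbis along 2 paths.
Via Fennick: 59% × 50% = 29.5%.
Via Anchor: 100% × 29% = 29%.
Total: 29.5% + 29% = 58.5%.
Rounded: 58.50%.

58.50%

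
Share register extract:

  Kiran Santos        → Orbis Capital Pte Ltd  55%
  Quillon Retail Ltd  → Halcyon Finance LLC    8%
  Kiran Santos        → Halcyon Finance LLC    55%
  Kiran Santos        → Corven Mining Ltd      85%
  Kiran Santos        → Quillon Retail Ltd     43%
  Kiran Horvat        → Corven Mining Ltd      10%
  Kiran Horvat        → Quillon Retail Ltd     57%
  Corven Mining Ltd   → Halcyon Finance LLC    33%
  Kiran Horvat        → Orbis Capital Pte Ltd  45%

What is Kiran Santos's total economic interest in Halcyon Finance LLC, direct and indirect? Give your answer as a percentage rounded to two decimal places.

Kiran Santos reaches Halcyon along 3 paths.
Via Corven: 85% × 33% = 28.05%.
Direct stake: 55% = 55%.
Via Quillon: 43% × 8% = 3.44%.
Total: 28.05% + 55% + 3.44% = 86.49%.

86.49%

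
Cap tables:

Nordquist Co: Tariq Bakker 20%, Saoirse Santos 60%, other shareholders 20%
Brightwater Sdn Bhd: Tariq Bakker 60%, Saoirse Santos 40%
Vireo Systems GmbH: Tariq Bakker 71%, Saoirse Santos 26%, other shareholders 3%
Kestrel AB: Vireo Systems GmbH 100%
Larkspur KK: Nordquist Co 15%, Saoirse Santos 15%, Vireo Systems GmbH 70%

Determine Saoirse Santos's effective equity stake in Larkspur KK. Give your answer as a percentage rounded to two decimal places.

Saoirse reaches Larkspur along 3 paths.
Via Nordquist: 60% × 15% = 9%.
Direct stake: 15% = 15%.
Via Vireo: 26% × 70% = 18.2%.
Total: 9% + 15% + 18.2% = 42.2%.
Rounded: 42.20%.

42.20%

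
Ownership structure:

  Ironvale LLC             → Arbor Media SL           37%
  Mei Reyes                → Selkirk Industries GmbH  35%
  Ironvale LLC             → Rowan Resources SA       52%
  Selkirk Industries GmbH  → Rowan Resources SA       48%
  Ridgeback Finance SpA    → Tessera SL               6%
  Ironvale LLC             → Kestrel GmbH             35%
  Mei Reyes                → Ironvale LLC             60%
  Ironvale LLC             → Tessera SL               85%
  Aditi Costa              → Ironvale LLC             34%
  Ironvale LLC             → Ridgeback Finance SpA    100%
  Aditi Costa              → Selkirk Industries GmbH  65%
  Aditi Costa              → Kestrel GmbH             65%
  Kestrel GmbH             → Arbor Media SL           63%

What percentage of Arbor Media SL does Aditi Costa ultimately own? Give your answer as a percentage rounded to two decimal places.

Aditi reaches Arbor along 3 paths.
Via Ironvale: 34% × 37% = 12.58%.
Via Ironvale → Kestrel: 34% × 35% × 63% = 7.497%.
Via Kestrel: 65% × 63% = 40.95%.
Total: 12.58% + 7.497% + 40.95% = 61.027%.
Rounded: 61.03%.

61.03%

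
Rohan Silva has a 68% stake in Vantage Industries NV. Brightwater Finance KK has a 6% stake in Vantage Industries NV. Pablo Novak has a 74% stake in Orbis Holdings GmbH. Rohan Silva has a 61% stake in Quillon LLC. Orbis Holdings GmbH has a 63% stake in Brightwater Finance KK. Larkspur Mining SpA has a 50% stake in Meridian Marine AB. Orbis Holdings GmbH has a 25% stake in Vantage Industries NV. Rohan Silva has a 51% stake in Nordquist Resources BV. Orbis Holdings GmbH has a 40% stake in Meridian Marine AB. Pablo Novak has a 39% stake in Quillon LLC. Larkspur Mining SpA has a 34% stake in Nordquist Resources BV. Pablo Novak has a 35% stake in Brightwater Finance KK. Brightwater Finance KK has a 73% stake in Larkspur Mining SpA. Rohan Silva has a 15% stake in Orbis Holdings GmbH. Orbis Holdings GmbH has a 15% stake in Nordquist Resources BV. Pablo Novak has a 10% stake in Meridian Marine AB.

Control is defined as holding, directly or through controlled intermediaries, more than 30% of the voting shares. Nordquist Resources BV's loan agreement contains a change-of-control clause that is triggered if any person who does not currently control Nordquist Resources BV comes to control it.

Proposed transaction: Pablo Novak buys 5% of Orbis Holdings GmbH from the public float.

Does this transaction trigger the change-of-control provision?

No

The purchase changes only Pablo's holdings, so Pablo is the only person who could newly come to control Nordquist.
Pablo holds 74% of Orbis, so Pablo controls Orbis.
Pablo and Orbis together hold 35% + 63% = 98% of Brightwater, so Pablo controls Brightwater.
Brightwater holds 73% of Larkspur, so Pablo controls Larkspur.
Larkspur and Orbis together hold 34% + 15% = 49% of Nordquist, so Pablo controls Nordquist.
So Pablo already controls Nordquist before the transaction.
After the purchase, Pablo's direct stake in Orbis rises to 74% + 5% = 79%.
Pablo controlled Nordquist already, so this is not a new person acquiring control; every other person's position is unchanged or reduced.
No new person acquires control, so the clause is not triggered.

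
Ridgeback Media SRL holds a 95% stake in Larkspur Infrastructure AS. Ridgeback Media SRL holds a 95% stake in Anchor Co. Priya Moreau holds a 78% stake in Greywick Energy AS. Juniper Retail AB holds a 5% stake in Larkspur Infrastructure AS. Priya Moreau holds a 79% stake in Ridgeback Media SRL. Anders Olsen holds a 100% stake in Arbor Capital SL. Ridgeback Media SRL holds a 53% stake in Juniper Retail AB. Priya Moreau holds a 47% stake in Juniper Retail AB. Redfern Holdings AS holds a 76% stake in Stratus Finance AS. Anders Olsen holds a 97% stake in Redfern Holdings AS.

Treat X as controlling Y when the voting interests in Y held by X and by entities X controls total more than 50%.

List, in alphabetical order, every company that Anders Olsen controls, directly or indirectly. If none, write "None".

Anders holds 100% of Arbor, so Anders controls Arbor.
Anders holds 97% of Redfern, so Anders controls Redfern.
Redfern holds 76% of Stratus, so Anders controls Stratus.
No other company's threshold is met.

Arbor Capital SL, Redfern Holdings AS, Stratus Finance AS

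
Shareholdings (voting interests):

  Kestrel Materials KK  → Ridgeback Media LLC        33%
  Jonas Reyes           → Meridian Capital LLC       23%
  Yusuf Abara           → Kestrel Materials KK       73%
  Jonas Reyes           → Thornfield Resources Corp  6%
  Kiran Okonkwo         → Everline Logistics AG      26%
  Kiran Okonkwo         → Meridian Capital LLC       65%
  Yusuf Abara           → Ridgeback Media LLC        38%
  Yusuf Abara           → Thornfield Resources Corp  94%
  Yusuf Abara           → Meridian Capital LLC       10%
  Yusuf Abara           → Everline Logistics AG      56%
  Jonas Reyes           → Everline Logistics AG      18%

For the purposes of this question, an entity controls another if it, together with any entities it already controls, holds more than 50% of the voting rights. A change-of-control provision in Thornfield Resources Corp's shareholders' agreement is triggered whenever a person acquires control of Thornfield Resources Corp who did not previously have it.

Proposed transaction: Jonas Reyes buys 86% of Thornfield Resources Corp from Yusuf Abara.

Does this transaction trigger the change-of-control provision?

Yes

The purchase adds only to Jonas's holdings (Yusuf's stake shrinks), so Jonas is the only person who could newly come to control Thornfield.
Jonas's largest direct stake is 23% in Meridian, which does not meet the threshold, so Jonas controls no company.
In Thornfield, Jonas's side holds only 6%, not > 50%.
So before the transaction, Jonas does not control Thornfield.
After the purchase, Jonas's direct stake in Thornfield rises to 6% + 86% = 92%, and Yusuf's stake falls to 8%.
Jonas holds 92% of Thornfield, so Jonas controls Thornfield.
Jonas did not control Thornfield before and does after, so the clause is triggered.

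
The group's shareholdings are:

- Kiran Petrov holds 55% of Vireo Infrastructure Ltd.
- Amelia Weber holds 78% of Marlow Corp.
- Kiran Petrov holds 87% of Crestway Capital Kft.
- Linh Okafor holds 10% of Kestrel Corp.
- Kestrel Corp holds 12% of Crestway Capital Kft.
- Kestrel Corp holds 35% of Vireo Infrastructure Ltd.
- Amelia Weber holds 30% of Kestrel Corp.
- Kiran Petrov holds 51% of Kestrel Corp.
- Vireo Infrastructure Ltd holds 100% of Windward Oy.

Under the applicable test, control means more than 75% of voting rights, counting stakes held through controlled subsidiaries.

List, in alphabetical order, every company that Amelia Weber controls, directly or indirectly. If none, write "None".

Amelia holds 78% of Marlow, so Amelia controls Marlow.
No other company's threshold is met.

Marlow Corp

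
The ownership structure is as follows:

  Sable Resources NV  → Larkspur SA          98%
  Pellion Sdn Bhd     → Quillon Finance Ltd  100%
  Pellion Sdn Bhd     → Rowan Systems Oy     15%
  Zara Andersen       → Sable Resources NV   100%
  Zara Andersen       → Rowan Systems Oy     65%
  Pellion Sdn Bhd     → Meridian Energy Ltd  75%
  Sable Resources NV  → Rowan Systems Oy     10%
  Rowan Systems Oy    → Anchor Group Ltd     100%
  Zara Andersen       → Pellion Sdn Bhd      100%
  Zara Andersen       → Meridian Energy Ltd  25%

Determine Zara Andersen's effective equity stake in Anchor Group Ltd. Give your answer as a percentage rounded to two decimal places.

Zara reaches Anchor along 3 paths.
Via Sable → Rowan: 100% × 10% × 100% = 10%.
Via Pellion → Rowan: 100% × 15% × 100% = 15%.
Via Rowan: 65% × 100% = 65%.
Total: 10% + 15% + 65% = 90%.
Rounded: 90.00%.

90.00%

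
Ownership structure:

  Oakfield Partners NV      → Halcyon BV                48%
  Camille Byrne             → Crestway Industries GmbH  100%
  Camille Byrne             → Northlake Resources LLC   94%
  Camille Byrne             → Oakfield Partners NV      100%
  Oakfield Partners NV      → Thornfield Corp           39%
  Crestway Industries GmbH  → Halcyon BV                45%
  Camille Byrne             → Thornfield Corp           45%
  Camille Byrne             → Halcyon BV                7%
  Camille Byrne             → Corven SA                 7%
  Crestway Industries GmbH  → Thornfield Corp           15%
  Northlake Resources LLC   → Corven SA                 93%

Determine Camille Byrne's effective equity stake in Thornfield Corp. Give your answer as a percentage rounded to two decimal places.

99.00%

Camille reaches Thornfield along 3 paths.
Direct stake: 45% = 45%.
Via Oakfield: 100% × 39% = 39%.
Via Crestway: 100% × 15% = 15%.
Total: 45% + 39% + 15% = 99%.
Rounded: 99.00%.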